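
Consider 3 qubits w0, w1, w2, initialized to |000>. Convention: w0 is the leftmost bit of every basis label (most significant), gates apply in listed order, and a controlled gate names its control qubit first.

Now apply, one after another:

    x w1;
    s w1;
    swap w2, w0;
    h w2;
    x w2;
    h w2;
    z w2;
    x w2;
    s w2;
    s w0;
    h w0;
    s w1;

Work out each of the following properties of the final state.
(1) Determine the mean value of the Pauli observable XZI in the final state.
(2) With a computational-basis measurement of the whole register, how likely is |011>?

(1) The expectation value of XZI is -1. Key observation: gates 4-7 undo each other exactly, leaving only the rest of the circuit to track.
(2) The probability of measuring |011> is 1/2.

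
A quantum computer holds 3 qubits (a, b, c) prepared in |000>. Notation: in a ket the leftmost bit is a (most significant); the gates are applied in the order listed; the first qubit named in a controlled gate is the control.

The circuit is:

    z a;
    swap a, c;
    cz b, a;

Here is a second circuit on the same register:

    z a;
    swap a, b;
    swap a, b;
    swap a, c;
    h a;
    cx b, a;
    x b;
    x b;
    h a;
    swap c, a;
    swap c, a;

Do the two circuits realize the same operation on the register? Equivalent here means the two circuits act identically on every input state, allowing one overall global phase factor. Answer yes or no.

Yes, they are equivalent — the unitaries differ by at most a global phase.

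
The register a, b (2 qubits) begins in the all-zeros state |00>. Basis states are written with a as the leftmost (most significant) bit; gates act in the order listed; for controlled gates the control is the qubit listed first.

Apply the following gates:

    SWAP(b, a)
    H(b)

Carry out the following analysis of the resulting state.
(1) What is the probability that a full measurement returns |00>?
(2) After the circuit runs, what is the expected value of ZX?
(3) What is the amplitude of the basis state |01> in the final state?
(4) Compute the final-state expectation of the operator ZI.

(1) Outcome |00> occurs with probability 1/2.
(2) The observable ZX averages to 1.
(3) The amplitude on |01> is sqrt(2)/2.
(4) The expectation value of ZI is 1.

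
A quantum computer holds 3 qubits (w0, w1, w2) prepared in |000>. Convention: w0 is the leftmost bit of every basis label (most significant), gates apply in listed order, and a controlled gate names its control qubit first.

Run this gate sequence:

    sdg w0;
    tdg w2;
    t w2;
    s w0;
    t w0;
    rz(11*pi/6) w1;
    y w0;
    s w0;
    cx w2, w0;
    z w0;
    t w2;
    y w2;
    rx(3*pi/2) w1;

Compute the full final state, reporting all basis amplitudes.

The final amplitudes are sqrt(2)*exp(7*I*pi/12)/2 on |101>, -sqrt(2)*exp(I*pi/12)/2 on |111>, and 0 on every other basis state. Key observation: steps 1-4 multiply out to the identity, so the circuit reduces to the remaining gates.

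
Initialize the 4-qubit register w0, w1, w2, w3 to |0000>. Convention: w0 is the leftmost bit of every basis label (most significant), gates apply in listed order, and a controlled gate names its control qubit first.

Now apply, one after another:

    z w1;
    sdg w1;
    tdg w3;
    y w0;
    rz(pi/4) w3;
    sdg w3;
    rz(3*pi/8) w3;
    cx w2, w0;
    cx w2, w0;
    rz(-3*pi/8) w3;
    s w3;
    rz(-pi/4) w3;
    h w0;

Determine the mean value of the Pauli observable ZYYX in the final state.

The observable ZYYX averages to 0. Key observation: the block from step 5 through step 12 cancels to the identity and can be dropped.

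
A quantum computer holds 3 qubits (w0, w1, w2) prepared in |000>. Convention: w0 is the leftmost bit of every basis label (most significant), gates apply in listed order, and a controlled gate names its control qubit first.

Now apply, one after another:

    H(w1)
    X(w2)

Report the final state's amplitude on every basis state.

The final amplitudes are sqrt(2)/2 on |001>, sqrt(2)/2 on |011>, and 0 on every other basis state.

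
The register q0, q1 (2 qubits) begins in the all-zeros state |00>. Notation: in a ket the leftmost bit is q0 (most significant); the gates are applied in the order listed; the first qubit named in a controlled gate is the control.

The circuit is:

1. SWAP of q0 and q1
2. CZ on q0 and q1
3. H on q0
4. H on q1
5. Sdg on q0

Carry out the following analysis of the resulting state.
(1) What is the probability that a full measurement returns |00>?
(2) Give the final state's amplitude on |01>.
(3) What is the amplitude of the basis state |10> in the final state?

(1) Outcome |00> occurs with probability 1/4.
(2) The final state's coefficient on |01> equals 1/2.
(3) |10> carries amplitude -I/2 in the final state.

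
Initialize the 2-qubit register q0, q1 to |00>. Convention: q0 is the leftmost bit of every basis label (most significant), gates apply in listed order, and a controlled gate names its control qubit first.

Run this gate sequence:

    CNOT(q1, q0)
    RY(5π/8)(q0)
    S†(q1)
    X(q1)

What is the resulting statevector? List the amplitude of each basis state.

After the circuit, the state carries amplitude 0 on |00>, cos(5*pi/16) on |01>, 0 on |10>, sin(5*pi/16) on |11>.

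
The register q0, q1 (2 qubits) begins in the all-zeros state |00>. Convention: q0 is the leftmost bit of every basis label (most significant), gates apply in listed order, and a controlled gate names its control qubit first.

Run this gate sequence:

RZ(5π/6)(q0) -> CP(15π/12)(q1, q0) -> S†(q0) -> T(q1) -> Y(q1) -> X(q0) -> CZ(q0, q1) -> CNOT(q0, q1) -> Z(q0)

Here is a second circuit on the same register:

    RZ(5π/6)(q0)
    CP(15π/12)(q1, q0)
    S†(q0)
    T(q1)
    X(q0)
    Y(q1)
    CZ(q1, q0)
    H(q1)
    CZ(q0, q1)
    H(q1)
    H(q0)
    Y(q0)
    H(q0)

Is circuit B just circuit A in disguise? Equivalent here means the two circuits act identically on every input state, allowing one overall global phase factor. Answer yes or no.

No: there is an input state on which the two circuits produce genuinely different outputs (not merely differing by a phase).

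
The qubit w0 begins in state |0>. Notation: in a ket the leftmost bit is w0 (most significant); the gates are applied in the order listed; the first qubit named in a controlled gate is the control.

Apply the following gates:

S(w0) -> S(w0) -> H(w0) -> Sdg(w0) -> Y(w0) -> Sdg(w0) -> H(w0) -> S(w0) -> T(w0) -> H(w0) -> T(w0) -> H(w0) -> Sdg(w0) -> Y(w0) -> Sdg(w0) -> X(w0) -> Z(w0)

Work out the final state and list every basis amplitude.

The final amplitudes are -1/2 - exp(3*I*pi/4)/2 on |0>, 1/2 - exp(3*I*pi/4)/2 on |1>.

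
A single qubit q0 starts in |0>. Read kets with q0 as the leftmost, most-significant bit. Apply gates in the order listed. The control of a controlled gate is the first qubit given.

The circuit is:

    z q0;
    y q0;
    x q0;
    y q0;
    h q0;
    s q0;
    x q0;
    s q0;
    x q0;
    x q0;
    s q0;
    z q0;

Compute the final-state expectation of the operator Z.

The expectation value of Z is 0.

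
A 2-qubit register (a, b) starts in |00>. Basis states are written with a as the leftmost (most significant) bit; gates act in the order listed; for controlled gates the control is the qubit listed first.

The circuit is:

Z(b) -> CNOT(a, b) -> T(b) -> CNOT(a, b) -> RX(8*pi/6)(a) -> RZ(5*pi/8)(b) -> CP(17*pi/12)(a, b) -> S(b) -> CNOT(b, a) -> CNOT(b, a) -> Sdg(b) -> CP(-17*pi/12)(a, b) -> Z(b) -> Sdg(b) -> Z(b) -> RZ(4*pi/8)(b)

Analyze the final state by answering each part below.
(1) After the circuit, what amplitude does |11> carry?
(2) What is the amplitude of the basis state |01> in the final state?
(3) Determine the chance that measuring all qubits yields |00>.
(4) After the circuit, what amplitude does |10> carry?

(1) The final state's coefficient on |11> equals 0.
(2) |01> carries amplitude 0 in the final state.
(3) Outcome |00> occurs with probability 1/4.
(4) The final state's coefficient on |10> equals sqrt(3)*exp(15*I*pi/16)/2.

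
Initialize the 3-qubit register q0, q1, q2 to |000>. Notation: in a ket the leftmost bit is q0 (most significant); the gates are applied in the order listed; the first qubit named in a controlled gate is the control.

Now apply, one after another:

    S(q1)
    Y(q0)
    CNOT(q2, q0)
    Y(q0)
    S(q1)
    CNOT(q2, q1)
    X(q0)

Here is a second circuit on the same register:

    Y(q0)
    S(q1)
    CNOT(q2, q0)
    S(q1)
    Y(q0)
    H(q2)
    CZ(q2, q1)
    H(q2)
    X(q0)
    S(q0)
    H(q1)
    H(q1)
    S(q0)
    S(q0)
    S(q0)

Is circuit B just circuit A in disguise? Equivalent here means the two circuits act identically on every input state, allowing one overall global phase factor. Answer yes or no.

No, they are not equivalent — no single phase factor reconciles the two unitaries.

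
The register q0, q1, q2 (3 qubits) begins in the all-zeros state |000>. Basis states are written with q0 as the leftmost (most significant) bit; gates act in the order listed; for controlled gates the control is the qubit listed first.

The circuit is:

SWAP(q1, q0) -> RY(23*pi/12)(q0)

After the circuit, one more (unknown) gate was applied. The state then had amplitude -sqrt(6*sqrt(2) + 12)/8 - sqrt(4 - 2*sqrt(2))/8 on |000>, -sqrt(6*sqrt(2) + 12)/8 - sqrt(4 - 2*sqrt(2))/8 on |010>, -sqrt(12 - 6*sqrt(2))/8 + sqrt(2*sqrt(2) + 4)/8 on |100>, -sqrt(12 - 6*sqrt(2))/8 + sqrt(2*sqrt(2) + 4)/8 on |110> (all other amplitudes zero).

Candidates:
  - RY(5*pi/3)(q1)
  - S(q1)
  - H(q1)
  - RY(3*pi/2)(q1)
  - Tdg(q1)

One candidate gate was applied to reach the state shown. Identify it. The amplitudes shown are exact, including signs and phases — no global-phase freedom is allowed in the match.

It was H(q1) that produced the state shown.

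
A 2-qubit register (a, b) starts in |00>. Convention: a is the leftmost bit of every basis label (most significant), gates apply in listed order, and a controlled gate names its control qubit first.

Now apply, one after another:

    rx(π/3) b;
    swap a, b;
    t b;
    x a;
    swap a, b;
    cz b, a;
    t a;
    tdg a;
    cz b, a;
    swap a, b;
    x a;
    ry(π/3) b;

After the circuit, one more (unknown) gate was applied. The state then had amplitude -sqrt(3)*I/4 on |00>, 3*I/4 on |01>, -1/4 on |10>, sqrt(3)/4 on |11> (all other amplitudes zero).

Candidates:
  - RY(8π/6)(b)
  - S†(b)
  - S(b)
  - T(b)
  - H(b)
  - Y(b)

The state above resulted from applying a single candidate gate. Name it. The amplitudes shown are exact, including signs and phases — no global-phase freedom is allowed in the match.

It was Y(b) that produced the state shown. Key observation: gates 4-11 undo each other exactly, leaving only the rest of the circuit to track.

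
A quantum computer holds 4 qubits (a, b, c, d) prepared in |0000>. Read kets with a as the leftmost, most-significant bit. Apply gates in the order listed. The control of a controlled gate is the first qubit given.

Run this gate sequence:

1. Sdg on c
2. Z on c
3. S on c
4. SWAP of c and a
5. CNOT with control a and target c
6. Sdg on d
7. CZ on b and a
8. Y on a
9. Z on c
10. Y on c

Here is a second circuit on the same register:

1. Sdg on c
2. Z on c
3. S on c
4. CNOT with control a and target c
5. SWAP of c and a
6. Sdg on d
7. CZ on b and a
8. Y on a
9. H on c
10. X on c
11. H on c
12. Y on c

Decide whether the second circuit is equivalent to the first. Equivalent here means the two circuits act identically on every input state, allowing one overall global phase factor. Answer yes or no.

No, they are not equivalent — no single phase factor reconciles the two unitaries.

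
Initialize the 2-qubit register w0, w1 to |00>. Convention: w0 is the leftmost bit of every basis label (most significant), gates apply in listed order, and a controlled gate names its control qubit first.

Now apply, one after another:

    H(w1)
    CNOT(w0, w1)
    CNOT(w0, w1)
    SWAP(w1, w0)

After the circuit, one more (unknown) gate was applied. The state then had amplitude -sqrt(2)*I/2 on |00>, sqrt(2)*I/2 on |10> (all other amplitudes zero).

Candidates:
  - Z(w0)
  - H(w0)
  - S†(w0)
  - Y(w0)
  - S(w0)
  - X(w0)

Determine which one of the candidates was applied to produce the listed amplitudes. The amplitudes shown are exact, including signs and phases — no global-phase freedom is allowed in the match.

The applied gate was Y(w0). Key observation: gates 2-3 undo each other exactly, leaving only the rest of the circuit to track.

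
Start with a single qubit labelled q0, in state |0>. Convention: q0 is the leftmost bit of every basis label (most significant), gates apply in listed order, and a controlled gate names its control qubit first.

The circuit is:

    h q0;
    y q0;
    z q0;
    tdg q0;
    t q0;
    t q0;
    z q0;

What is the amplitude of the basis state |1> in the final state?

The amplitude on |1> is sqrt(2)*exp(3*I*pi/4)/2.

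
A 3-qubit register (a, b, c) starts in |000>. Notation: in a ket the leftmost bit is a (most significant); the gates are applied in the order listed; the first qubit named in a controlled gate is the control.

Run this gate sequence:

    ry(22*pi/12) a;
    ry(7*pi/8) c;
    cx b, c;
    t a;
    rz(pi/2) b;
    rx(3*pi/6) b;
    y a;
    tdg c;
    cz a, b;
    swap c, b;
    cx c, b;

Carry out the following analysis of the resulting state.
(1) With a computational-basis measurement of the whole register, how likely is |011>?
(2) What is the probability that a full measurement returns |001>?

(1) Outcome |011> occurs with probability (2 - sqrt(3))*(2 - sqrt(sqrt(2) + 2))/32.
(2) Outcome |001> occurs with probability (2 - sqrt(3))*(sqrt(sqrt(2) + 2) + 2)/32.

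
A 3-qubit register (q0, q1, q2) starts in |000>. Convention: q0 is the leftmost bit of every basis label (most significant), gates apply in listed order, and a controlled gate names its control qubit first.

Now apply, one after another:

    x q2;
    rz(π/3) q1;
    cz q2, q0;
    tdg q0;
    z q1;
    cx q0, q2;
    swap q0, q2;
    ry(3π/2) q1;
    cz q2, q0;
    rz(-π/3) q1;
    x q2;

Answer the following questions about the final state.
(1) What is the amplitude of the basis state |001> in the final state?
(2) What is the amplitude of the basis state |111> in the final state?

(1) The final state's coefficient on |001> equals 0.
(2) The final state's coefficient on |111> equals -sqrt(2)*exp(2*I*pi/3)/2.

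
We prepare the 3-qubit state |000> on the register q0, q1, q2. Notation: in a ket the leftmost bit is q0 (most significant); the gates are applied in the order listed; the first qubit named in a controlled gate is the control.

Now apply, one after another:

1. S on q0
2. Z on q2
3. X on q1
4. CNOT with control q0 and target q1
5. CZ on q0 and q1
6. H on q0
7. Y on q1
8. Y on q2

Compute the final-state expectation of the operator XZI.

The expectation value of XZI is 1.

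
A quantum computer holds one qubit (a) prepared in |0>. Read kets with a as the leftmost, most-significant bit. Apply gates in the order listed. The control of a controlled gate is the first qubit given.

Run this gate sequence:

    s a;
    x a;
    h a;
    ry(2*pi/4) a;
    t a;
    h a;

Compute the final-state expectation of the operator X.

In the final state, X has expectation 1.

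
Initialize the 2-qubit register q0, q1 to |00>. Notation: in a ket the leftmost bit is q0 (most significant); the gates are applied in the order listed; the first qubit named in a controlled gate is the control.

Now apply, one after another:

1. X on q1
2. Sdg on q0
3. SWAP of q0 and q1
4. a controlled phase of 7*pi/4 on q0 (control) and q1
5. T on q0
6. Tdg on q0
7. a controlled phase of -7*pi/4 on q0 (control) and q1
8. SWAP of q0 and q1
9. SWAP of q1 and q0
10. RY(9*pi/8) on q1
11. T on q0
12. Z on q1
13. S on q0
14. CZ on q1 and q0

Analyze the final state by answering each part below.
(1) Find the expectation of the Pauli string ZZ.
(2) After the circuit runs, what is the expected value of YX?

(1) The observable ZZ averages to sqrt(sqrt(2) + 2)/2.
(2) The expectation value of YX is 0.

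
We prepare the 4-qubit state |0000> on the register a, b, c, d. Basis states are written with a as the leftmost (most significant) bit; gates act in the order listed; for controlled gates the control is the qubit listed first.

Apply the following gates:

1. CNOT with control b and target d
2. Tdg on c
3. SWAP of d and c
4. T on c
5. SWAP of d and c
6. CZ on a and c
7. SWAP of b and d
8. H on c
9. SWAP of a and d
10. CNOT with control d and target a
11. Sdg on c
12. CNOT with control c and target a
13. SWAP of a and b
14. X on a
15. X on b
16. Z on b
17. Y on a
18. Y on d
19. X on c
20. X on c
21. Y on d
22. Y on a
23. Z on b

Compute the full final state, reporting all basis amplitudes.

After the circuit, the state carries amplitude -sqrt(2)*I/2 on |1010>, sqrt(2)/2 on |1100>, and 0 on every other basis state. Key observation: gates 16-23 undo each other exactly, leaving only the rest of the circuit to track.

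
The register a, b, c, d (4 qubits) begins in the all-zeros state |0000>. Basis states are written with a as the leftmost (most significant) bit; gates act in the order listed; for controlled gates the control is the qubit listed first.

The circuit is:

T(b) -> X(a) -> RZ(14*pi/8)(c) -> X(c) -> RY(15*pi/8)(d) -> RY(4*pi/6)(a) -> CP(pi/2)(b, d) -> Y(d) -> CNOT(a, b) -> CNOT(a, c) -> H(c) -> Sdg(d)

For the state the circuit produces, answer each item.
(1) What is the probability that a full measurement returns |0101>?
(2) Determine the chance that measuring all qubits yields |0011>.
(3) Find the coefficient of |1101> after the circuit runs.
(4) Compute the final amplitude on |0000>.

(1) Outcome |0101> occurs with probability 0.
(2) A full measurement returns |0011> with probability 3*cos(pi/16)**2/8.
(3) |1101> carries amplitude sqrt(2)*exp(I*pi/8)*cos(pi/16)/4 in the final state.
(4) The final state's coefficient on |0000> equals -sqrt(6)*exp(5*I*pi/8)*sin(pi/16)/4.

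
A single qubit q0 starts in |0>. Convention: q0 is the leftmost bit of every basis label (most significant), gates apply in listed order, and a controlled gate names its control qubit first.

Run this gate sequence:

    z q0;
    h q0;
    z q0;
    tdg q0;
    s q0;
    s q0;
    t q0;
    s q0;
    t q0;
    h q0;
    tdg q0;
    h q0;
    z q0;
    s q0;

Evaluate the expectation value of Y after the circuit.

The observable Y averages to sqrt(2)/2.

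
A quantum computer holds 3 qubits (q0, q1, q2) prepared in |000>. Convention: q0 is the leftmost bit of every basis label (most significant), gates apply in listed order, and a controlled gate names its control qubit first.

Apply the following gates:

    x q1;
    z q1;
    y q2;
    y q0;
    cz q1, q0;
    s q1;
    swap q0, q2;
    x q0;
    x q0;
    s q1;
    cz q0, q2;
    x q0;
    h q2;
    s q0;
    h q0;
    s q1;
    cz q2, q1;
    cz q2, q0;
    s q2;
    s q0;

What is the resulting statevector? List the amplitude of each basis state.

After the circuit, the state carries amplitude 0 on |000>, 0 on |001>, -I/2 on |010>, 1/2 on |011>, 0 on |100>, 0 on |101>, 1/2 on |110>, -I/2 on |111>.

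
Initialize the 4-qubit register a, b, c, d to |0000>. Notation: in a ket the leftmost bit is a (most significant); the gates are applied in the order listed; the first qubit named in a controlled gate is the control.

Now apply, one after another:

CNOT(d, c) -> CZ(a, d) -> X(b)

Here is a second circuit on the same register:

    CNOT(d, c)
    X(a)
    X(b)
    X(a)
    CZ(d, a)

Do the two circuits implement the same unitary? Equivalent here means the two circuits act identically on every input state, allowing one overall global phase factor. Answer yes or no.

Yes: on every input state the two circuits agree up to one overall phase factor.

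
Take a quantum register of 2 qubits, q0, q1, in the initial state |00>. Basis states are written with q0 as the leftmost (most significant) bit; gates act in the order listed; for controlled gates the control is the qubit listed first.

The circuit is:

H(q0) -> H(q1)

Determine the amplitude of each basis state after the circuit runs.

After the circuit, the state carries amplitude 1/2 on |00>, 1/2 on |01>, 1/2 on |10>, 1/2 on |11>.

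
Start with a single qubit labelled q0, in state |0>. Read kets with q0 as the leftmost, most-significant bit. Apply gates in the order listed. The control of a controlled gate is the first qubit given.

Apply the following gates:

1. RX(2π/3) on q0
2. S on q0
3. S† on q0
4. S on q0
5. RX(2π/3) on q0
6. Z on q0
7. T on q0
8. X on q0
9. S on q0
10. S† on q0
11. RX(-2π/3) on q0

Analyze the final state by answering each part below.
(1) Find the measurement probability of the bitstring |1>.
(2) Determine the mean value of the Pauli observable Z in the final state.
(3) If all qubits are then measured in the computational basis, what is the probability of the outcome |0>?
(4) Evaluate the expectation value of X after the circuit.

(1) A full measurement returns |1> with probability 9*sqrt(2)/32 + 7/16.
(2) The expectation value of Z is 1/8 - 9*sqrt(2)/16.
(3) A full measurement returns |0> with probability 9/16 - 9*sqrt(2)/32.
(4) The observable X averages to -sqrt(6)/8.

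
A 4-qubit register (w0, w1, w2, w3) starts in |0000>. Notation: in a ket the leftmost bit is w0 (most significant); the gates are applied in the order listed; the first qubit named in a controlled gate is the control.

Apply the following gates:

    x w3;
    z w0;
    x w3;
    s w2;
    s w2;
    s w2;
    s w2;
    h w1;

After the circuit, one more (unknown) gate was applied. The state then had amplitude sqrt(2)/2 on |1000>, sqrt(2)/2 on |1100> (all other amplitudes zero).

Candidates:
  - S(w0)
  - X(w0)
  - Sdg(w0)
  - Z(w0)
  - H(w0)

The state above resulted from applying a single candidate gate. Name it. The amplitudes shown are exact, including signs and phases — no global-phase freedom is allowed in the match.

The unique candidate consistent with the amplitudes is X(w0).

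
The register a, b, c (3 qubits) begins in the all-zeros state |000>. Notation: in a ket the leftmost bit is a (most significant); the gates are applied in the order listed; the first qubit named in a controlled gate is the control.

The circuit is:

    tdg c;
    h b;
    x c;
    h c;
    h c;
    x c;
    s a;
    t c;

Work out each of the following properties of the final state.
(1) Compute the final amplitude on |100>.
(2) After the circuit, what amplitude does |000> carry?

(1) |100> carries amplitude 0 in the final state. Key observation: gates 3-6 undo each other exactly, leaving only the rest of the circuit to track.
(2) |000> carries amplitude sqrt(2)/2 in the final state.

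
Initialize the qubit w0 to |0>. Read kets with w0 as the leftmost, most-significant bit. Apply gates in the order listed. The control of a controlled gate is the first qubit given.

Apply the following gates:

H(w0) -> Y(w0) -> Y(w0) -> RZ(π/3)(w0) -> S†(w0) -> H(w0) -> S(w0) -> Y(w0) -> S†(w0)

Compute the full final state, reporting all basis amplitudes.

The final amplitudes are -exp(5*I*pi/6)/2 + exp(2*I*pi/3)/2 on |0>, (-1 + exp(5*I*pi/6))*exp(5*I*pi/6)/2 on |1>.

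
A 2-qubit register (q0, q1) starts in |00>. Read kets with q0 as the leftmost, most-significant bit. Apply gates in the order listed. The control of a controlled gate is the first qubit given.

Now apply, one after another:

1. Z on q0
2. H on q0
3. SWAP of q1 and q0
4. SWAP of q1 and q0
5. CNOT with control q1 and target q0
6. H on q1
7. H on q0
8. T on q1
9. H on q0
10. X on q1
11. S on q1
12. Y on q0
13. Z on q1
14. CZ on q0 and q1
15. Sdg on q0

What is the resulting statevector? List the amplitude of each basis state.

After the circuit, the state carries amplitude -exp(3*I*pi/4)/2 on |00>, -1/2 on |01>, exp(I*pi/4)/2 on |10>, I/2 on |11>.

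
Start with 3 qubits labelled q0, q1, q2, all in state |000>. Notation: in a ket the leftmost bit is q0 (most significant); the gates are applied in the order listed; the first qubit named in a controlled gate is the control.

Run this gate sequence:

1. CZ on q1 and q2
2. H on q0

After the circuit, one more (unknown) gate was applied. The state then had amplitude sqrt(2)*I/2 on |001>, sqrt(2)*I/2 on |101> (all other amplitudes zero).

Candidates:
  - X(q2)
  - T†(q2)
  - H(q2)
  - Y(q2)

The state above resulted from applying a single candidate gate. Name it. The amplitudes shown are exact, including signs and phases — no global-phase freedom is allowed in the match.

The applied gate was Y(q2).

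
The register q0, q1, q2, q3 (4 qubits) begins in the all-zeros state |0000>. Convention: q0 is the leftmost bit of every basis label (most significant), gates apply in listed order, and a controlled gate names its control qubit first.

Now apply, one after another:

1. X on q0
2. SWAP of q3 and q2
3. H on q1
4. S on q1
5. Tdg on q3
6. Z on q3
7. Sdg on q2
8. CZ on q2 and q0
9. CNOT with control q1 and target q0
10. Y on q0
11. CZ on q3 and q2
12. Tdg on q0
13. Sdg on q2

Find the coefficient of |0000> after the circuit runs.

The final state's coefficient on |0000> equals -sqrt(2)*I/2.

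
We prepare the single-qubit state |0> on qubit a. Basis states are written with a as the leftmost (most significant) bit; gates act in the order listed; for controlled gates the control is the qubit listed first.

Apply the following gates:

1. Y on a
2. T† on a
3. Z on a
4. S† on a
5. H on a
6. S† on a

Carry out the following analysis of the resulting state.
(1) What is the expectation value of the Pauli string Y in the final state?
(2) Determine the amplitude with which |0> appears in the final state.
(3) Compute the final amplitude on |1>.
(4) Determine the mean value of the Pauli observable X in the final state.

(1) The observable Y averages to 1.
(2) |0> carries amplitude sqrt(2)*exp(3*I*pi/4)/2 in the final state.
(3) The final state's coefficient on |1> equals -sqrt(2)*exp(I*pi/4)/2.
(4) In the final state, X has expectation 0.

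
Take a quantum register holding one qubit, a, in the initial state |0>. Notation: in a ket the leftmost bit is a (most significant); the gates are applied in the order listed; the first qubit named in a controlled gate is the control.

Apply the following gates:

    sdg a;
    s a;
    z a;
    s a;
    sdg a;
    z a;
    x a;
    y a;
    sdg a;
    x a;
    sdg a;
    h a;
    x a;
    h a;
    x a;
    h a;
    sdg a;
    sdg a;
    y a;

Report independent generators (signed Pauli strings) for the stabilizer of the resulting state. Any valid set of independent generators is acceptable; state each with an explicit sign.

The final state is stabilized by the group generated by +X; other independent generating sets are equally valid. Key observation: gates 3-6 undo each other exactly, leaving only the rest of the circuit to track.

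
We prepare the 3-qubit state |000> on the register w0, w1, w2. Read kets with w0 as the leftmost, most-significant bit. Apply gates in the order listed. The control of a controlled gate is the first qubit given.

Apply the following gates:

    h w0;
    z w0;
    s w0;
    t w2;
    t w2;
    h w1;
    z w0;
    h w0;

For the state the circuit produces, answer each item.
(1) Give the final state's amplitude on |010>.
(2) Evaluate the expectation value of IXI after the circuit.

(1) The final state's coefficient on |010> equals sqrt(2)*(1 + I)/4.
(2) In the final state, IXI has expectation 1.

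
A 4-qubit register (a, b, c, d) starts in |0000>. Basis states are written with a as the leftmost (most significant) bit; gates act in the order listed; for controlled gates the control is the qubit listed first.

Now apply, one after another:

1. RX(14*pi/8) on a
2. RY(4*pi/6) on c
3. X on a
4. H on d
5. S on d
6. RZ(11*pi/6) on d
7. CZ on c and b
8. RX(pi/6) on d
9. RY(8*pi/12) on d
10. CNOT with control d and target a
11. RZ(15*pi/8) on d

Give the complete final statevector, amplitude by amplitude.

The final amplitudes are -sqrt(3)*I*sqrt(1/2 - sqrt(2)/4)*exp(-I*pi/48)/16 - sqrt(3)*I*sqrt(1/2 - sqrt(2)/4)*exp(7*I*pi/48)/16 - I*sqrt(1/2 - sqrt(2)/4)*exp(7*I*pi/48)/16 - sqrt(3)*sqrt(1/2 - sqrt(2)/4)*exp(7*I*pi/48)/16 - sqrt(3)*sqrt(1/2 - sqrt(2)/4)*exp(-I*pi/48)/16 - 3*sqrt(1/2 - sqrt(2)/4)*exp(-I*pi/48)/16 + I*sqrt(1/2 - sqrt(2)/4)*exp(-I*pi/48)/16 + 3*sqrt(1/2 - sqrt(2)/4)*exp(7*I*pi/48)/16 on |0000>, -sqrt(3)*I*sqrt(sqrt(2)/4 + 1/2)*exp(-7*I*pi/48)/16 - I*sqrt(sqrt(2)/4 + 1/2)*exp(I*pi/48)/16 - I*sqrt(sqrt(2)/4 + 1/2)*exp(-7*I*pi/48)/16 + sqrt(3)*sqrt(sqrt(2)/4 + 1/2)*exp(-7*I*pi/48)/16 - 3*sqrt(sqrt(2)/4 + 1/2)*exp(I*pi/48)/16 - sqrt(3)*sqrt(sqrt(2)/4 + 1/2)*exp(I*pi/48)/16 - 3*sqrt(sqrt(2)/4 + 1/2)*exp(-7*I*pi/48)/16 + sqrt(3)*I*sqrt(sqrt(2)/4 + 1/2)*exp(I*pi/48)/16 on |0001>, -3*I*sqrt(1/2 - sqrt(2)/4)*exp(-I*pi/48)/16 - 3*I*sqrt(1/2 - sqrt(2)/4)*exp(7*I*pi/48)/16 - sqrt(3)*I*sqrt(1/2 - sqrt(2)/4)*exp(7*I*pi/48)/16 - 3*sqrt(1/2 - sqrt(2)/4)*exp(7*I*pi/48)/16 - 3*sqrt(1/2 - sqrt(2)/4)*exp(-I*pi/48)/16 - 3*sqrt(3)*sqrt(1/2 - sqrt(2)/4)*exp(-I*pi/48)/16 + sqrt(3)*I*sqrt(1/2 - sqrt(2)/4)*exp(-I*pi/48)/16 + 3*sqrt(3)*sqrt(1/2 - sqrt(2)/4)*exp(7*I*pi/48)/16 on |0010>, -3*I*sqrt(sqrt(2)/4 + 1/2)*exp(-7*I*pi/48)/16 - sqrt(3)*I*sqrt(sqrt(2)/4 + 1/2)*exp(I*pi/48)/16 - sqrt(3)*I*sqrt(sqrt(2)/4 + 1/2)*exp(-7*I*pi/48)/16 + 3*sqrt(sqrt(2)/4 + 1/2)*exp(-7*I*pi/48)/16 - 3*sqrt(3)*sqrt(sqrt(2)/4 + 1/2)*exp(I*pi/48)/16 - 3*sqrt(sqrt(2)/4 + 1/2)*exp(I*pi/48)/16 - 3*sqrt(3)*sqrt(sqrt(2)/4 + 1/2)*exp(-7*I*pi/48)/16 + 3*I*sqrt(sqrt(2)/4 + 1/2)*exp(I*pi/48)/16 on |0011>, 0 on |0100>, 0 on |0101>, 0 on |0110>, 0 on |0111>, -3*I*sqrt(sqrt(2)/4 + 1/2)*exp(7*I*pi/48)/16 - sqrt(3)*sqrt(sqrt(2)/4 + 1/2)*exp(7*I*pi/48)/16 - sqrt(sqrt(2)/4 + 1/2)*exp(7*I*pi/48)/16 + sqrt(sqrt(2)/4 + 1/2)*exp(-I*pi/48)/16 - sqrt(3)*sqrt(sqrt(2)/4 + 1/2)*exp(-I*pi/48)/16 + sqrt(3)*I*sqrt(sqrt(2)/4 + 1/2)*exp(7*I*pi/48)/16 + sqrt(3)*I*sqrt(sqrt(2)/4 + 1/2)*exp(-I*pi/48)/16 + 3*I*sqrt(sqrt(2)/4 + 1/2)*exp(-I*pi/48)/16 on |1000>, -3*I*sqrt(1/2 - sqrt(2)/4)*exp(I*pi/48)/16 - 3*I*sqrt(1/2 - sqrt(2)/4)*exp(-7*I*pi/48)/16 - sqrt(3)*I*sqrt(1/2 - sqrt(2)/4)*exp(I*pi/48)/16 + sqrt(3)*sqrt(1/2 - sqrt(2)/4)*exp(-7*I*pi/48)/16 + sqrt(1/2 - sqrt(2)/4)*exp(-7*I*pi/48)/16 - sqrt(3)*sqrt(1/2 - sqrt(2)/4)*exp(I*pi/48)/16 + sqrt(1/2 - sqrt(2)/4)*exp(I*pi/48)/16 + sqrt(3)*I*sqrt(1/2 - sqrt(2)/4)*exp(-7*I*pi/48)/16 on |1001>, -3*sqrt(3)*I*sqrt(sqrt(2)/4 + 1/2)*exp(7*I*pi/48)/16 - 3*sqrt(sqrt(2)/4 + 1/2)*exp(7*I*pi/48)/16 - sqrt(3)*sqrt(sqrt(2)/4 + 1/2)*exp(7*I*pi/48)/16 + sqrt(3)*sqrt(sqrt(2)/4 + 1/2)*exp(-I*pi/48)/16 - 3*sqrt(sqrt(2)/4 + 1/2)*exp(-I*pi/48)/16 + 3*I*sqrt(sqrt(2)/4 + 1/2)*exp(7*I*pi/48)/16 + 3*I*sqrt(sqrt(2)/4 + 1/2)*exp(-I*pi/48)/16 + 3*sqrt(3)*I*sqrt(sqrt(2)/4 + 1/2)*exp(-I*pi/48)/16 on |1010>, -3*sqrt(3)*I*sqrt(1/2 - sqrt(2)/4)*exp(I*pi/48)/16 - 3*sqrt(3)*I*sqrt(1/2 - sqrt(2)/4)*exp(-7*I*pi/48)/16 - 3*I*sqrt(1/2 - sqrt(2)/4)*exp(I*pi/48)/16 + 3*sqrt(1/2 - sqrt(2)/4)*exp(-7*I*pi/48)/16 + sqrt(3)*sqrt(1/2 - sqrt(2)/4)*exp(-7*I*pi/48)/16 - 3*sqrt(1/2 - sqrt(2)/4)*exp(I*pi/48)/16 + sqrt(3)*sqrt(1/2 - sqrt(2)/4)*exp(I*pi/48)/16 + 3*I*sqrt(1/2 - sqrt(2)/4)*exp(-7*I*pi/48)/16 on |1011>, 0 on |1100>, 0 on |1101>, 0 on |1110>, 0 on |1111>.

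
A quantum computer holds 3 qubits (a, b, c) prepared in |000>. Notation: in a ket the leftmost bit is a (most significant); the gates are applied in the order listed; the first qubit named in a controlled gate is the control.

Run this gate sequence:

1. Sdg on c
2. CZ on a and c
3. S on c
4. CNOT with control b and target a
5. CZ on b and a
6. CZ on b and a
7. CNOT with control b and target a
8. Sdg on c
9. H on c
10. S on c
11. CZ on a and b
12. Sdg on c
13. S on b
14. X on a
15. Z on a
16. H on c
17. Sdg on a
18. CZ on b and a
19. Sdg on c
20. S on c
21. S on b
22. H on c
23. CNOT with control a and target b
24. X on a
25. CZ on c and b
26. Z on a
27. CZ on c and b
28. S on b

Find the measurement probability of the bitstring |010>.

Outcome |010> occurs with probability 1/2.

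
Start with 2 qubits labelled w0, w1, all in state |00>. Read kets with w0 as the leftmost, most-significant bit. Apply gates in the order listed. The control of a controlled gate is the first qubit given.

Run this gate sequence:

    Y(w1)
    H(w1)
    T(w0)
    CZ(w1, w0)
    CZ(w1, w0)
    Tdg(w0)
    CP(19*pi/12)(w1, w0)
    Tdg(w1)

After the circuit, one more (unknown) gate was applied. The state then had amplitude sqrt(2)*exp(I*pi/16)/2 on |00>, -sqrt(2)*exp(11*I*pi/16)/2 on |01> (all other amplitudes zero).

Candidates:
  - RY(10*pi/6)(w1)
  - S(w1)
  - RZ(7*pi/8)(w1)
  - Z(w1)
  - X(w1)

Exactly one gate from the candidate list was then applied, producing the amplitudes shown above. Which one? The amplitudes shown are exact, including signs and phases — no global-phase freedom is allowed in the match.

It was RZ(7*pi/8)(w1) that produced the state shown. Key observation: steps 3-6 multiply out to the identity, so the circuit reduces to the remaining gates.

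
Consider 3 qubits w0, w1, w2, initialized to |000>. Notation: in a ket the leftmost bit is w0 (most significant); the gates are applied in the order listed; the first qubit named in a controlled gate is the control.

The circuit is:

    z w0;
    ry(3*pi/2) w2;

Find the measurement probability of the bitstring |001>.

The probability of measuring |001> is 1/2.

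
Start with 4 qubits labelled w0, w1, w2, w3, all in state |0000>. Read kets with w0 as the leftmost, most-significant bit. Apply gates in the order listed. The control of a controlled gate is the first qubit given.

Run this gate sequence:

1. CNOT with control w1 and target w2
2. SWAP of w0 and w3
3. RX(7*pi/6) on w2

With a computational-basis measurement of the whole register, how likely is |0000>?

Outcome |0000> occurs with probability 1/2 - sqrt(3)/4.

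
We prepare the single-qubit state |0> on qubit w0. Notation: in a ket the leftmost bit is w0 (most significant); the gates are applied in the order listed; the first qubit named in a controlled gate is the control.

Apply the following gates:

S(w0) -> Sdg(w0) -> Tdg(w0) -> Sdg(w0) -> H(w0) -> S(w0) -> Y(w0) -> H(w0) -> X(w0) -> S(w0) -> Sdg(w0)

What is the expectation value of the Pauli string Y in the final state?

The observable Y averages to 1.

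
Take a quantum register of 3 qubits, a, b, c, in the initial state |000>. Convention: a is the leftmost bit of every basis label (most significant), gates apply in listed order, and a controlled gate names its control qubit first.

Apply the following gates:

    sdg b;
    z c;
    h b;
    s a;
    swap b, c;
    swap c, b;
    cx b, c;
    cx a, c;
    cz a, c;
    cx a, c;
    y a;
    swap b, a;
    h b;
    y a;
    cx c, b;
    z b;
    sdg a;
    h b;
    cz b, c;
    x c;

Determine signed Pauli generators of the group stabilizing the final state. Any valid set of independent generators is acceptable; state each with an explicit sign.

One valid set of independent stabilizer generators is -XIY, +ZIZ, +IZI (any independent generating set of the same group is equally correct).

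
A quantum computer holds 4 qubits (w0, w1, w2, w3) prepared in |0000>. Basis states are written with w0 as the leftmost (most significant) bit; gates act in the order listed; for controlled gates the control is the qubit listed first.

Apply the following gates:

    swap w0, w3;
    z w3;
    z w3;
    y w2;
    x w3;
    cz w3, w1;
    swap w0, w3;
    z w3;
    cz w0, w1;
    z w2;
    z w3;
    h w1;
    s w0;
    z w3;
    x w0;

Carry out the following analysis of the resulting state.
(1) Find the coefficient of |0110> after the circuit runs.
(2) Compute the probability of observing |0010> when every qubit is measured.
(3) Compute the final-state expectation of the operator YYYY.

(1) The final state's coefficient on |0110> equals sqrt(2)/2.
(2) A full measurement returns |0010> with probability 1/2.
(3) In the final state, YYYY has expectation 0.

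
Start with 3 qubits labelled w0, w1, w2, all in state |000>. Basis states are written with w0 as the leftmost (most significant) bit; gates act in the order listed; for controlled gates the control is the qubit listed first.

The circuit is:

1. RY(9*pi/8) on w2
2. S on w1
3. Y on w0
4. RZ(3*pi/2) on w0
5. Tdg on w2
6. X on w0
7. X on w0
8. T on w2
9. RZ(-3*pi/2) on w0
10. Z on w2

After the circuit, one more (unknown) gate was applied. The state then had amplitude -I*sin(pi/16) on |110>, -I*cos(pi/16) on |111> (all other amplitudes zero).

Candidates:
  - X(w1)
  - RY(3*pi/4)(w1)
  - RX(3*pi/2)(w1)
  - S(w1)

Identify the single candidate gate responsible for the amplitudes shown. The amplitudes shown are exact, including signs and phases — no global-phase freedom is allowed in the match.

The applied gate was X(w1). Key observation: the block from step 4 through step 9 cancels to the identity and can be dropped.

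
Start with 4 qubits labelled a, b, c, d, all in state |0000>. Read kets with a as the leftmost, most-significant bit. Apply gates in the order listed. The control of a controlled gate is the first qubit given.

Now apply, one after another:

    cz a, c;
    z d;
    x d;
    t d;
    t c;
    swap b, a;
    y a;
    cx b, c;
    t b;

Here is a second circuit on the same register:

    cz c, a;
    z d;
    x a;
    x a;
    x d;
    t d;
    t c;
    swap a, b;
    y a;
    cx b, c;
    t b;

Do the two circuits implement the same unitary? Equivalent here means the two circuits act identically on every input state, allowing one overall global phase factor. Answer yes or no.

Yes: on every input state the two circuits agree up to one overall phase factor.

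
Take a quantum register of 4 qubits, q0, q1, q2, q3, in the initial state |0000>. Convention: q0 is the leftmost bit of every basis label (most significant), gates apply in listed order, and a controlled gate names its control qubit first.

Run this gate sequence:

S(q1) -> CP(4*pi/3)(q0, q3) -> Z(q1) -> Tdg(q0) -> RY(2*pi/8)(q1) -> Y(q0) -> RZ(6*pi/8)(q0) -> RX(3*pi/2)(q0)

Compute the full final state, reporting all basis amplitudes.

The resulting statevector has amplitude sqrt(2*sqrt(2) + 4)*exp(3*I*pi/8)/4 on |0000>, sqrt(4 - 2*sqrt(2))*exp(3*I*pi/8)/4 on |0100>, -sqrt(2*sqrt(2) + 4)*exp(7*I*pi/8)/4 on |1000>, -sqrt(4 - 2*sqrt(2))*exp(7*I*pi/8)/4 on |1100>, and 0 on every other basis state.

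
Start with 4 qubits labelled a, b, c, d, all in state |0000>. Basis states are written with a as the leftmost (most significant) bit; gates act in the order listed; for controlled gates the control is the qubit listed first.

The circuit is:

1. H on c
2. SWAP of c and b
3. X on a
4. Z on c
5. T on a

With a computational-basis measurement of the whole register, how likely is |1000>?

Outcome |1000> occurs with probability 1/2.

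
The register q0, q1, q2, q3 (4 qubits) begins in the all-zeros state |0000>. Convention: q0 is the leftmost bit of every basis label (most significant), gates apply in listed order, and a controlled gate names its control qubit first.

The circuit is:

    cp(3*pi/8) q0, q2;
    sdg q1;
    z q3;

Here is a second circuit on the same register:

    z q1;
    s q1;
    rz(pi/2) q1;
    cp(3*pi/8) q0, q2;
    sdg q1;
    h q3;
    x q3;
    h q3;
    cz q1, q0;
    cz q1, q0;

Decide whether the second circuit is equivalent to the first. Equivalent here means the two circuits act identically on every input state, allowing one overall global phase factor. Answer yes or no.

Yes — the two circuits implement the same unitary up to a global phase.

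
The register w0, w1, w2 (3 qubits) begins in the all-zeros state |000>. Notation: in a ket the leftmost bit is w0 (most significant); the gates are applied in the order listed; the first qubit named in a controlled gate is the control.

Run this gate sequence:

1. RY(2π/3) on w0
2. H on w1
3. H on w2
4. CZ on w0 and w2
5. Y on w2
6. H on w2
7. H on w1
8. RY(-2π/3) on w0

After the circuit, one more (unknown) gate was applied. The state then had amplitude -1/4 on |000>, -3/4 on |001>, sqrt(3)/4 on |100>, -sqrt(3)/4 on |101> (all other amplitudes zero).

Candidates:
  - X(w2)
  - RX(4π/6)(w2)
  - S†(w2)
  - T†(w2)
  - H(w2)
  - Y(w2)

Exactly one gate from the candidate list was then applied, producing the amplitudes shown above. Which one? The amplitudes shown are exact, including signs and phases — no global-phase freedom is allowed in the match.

The applied gate was Y(w2).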